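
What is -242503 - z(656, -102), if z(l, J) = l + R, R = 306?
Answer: -243465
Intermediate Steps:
z(l, J) = 306 + l (z(l, J) = l + 306 = 306 + l)
-242503 - z(656, -102) = -242503 - (306 + 656) = -242503 - 1*962 = -242503 - 962 = -243465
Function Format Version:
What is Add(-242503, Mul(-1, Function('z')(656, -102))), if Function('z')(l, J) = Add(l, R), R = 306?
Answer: -243465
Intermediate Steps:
Function('z')(l, J) = Add(306, l) (Function('z')(l, J) = Add(l, 306) = Add(306, l))
Add(-242503, Mul(-1, Function('z')(656, -102))) = Add(-242503, Mul(-1, Add(306, 656))) = Add(-242503, Mul(-1, 962)) = Add(-242503, -962) = -243465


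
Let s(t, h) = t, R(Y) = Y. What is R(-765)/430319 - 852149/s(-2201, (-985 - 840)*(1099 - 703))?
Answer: 366694221766/947132119 ≈ 387.16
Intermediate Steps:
R(-765)/430319 - 852149/s(-2201, (-985 - 840)*(1099 - 703)) = -765/430319 - 852149/(-2201) = -765*1/430319 - 852149*(-1/2201) = -765/430319 + 852149/2201 = 366694221766/947132119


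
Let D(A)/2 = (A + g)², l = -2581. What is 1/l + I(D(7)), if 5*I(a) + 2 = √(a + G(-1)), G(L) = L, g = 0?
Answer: -5167/12905 + √97/5 ≈ 1.5694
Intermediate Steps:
D(A) = 2*A² (D(A) = 2*(A + 0)² = 2*A²)
I(a) = -⅖ + √(-1 + a)/5 (I(a) = -⅖ + √(a - 1)/5 = -⅖ + √(-1 + a)/5)
1/l + I(D(7)) = 1/(-2581) + (-⅖ + √(-1 + 2*7²)/5) = -1/2581 + (-⅖ + √(-1 + 2*49)/5) = -1/2581 + (-⅖ + √(-1 + 98)/5) = -1/2581 + (-⅖ + √97/5) = -5167/12905 + √97/5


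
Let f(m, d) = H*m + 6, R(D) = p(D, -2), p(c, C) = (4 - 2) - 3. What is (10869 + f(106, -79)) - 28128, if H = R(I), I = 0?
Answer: -17359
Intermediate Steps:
p(c, C) = -1 (p(c, C) = 2 - 3 = -1)
R(D) = -1
H = -1
f(m, d) = 6 - m (f(m, d) = -m + 6 = 6 - m)
(10869 + f(106, -79)) - 28128 = (10869 + (6 - 1*106)) - 28128 = (10869 + (6 - 106)) - 28128 = (10869 - 100) - 28128 = 10769 - 28128 = -17359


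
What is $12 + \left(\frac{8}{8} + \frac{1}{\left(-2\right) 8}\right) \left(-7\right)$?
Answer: $\frac{87}{16} \approx 5.4375$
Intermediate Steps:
$12 + \left(\frac{8}{8} + \frac{1}{\left(-2\right) 8}\right) \left(-7\right) = 12 + \left(8 \cdot \frac{1}{8} - \frac{1}{16}\right) \left(-7\right) = 12 + \left(1 - \frac{1}{16}\right) \left(-7\right) = 12 + \frac{15}{16} \left(-7\right) = 12 - \frac{105}{16} = \frac{87}{16}$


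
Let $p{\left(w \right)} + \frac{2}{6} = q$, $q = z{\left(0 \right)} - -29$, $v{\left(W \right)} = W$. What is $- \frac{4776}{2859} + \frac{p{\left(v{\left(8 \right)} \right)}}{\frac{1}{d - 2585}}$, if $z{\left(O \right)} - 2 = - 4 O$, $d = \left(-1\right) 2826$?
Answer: $- \frac{474419612}{2859} \approx -1.6594 \cdot 10^{5}$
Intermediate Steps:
$d = -2826$
$z{\left(O \right)} = 2 - 4 O$
$q = 31$ ($q = \left(2 - 0\right) - -29 = \left(2 + 0\right) + 29 = 2 + 29 = 31$)
$p{\left(w \right)} = \frac{92}{3}$ ($p{\left(w \right)} = - \frac{1}{3} + 31 = \frac{92}{3}$)
$- \frac{4776}{2859} + \frac{p{\left(v{\left(8 \right)} \right)}}{\frac{1}{d - 2585}} = - \frac{4776}{2859} + \frac{92}{3 \frac{1}{-2826 - 2585}} = \left(-4776\right) \frac{1}{2859} + \frac{92}{3 \frac{1}{-5411}} = - \frac{1592}{953} + \frac{92}{3 \left(- \frac{1}{5411}\right)} = - \frac{1592}{953} + \frac{92}{3} \left(-5411\right) = - \frac{1592}{953} - \frac{497812}{3} = - \frac{474419612}{2859}$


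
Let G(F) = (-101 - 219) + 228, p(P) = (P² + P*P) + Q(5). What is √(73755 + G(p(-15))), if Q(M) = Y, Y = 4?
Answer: √73663 ≈ 271.41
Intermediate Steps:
Q(M) = 4
p(P) = 4 + 2*P² (p(P) = (P² + P*P) + 4 = (P² + P²) + 4 = 2*P² + 4 = 4 + 2*P²)
G(F) = -92 (G(F) = -320 + 228 = -92)
√(73755 + G(p(-15))) = √(73755 - 92) = √73663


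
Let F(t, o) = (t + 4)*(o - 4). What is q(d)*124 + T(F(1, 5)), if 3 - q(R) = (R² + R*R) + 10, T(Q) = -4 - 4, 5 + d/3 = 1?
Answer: -36588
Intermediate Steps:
d = -12 (d = -15 + 3*1 = -15 + 3 = -12)
F(t, o) = (-4 + o)*(4 + t) (F(t, o) = (4 + t)*(-4 + o) = (-4 + o)*(4 + t))
T(Q) = -8
q(R) = -7 - 2*R² (q(R) = 3 - ((R² + R*R) + 10) = 3 - ((R² + R²) + 10) = 3 - (2*R² + 10) = 3 - (10 + 2*R²) = 3 + (-10 - 2*R²) = -7 - 2*R²)
q(d)*124 + T(F(1, 5)) = (-7 - 2*(-12)²)*124 - 8 = (-7 - 2*144)*124 - 8 = (-7 - 288)*124 - 8 = -295*124 - 8 = -36580 - 8 = -36588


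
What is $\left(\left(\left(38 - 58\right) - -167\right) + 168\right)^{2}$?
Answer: $99225$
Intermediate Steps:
$\left(\left(\left(38 - 58\right) - -167\right) + 168\right)^{2} = \left(\left(-20 + 167\right) + 168\right)^{2} = \left(147 + 168\right)^{2} = 315^{2} = 99225$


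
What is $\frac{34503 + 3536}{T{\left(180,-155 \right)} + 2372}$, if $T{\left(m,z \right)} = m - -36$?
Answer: $\frac{38039}{2588} \approx 14.698$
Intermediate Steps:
$T{\left(m,z \right)} = 36 + m$ ($T{\left(m,z \right)} = m + 36 = 36 + m$)
$\frac{34503 + 3536}{T{\left(180,-155 \right)} + 2372} = \frac{34503 + 3536}{\left(36 + 180\right) + 2372} = \frac{38039}{216 + 2372} = \frac{38039}{2588}$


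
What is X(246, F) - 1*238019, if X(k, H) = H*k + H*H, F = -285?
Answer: -226904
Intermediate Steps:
X(k, H) = H² + H*k (X(k, H) = H*k + H² = H² + H*k)
X(246, F) - 1*238019 = -285*(-285 + 246) - 1*238019 = -285*(-39) - 238019 = 11115 - 238019 = -226904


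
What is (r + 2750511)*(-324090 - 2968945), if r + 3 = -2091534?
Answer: -2170024446090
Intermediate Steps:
r = -2091537 (r = -3 - 2091534 = -2091537)
(r + 2750511)*(-324090 - 2968945) = (-2091537 + 2750511)*(-324090 - 2968945) = 658974*(-3293035) = -2170024446090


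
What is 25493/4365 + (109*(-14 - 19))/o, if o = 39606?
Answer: 331324951/57626730 ≈ 5.7495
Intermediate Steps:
25493/4365 + (109*(-14 - 19))/o = 25493/4365 + (109*(-14 - 19))/39606 = 25493*(1/4365) + (109*(-33))*(1/39606) = 25493/4365 - 3597*1/39606 = 25493/4365 - 1199/13202 = 331324951/57626730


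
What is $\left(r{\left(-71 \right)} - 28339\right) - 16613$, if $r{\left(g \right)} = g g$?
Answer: $-39911$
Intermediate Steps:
$r{\left(g \right)} = g^{2}$
$\left(r{\left(-71 \right)} - 28339\right) - 16613 = \left(\left(-71\right)^{2} - 28339\right) - 16613 = \left(5041 - 28339\right) - 16613 = -23298 - 16613 = -39911$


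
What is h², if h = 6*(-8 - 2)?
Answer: 3600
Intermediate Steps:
h = -60 (h = 6*(-10) = -60)
h² = (-60)² = 3600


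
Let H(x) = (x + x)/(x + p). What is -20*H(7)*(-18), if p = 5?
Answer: 420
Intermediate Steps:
H(x) = 2*x/(5 + x) (H(x) = (x + x)/(x + 5) = (2*x)/(5 + x) = 2*x/(5 + x))
-20*H(7)*(-18) = -40*7/(5 + 7)*(-18) = -40*7/12*(-18) = -20*7/6*(-18) = -70/3*(-18) = 420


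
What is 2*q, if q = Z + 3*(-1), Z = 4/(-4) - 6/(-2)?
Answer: -2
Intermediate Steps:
Z = 2 (Z = 4*(-1/4) - 6*(-1/2) = -1 + 3 = 2)
q = -1 (q = 2 + 3*(-1) = 2 - 3 = -1)
2*q = 2*(-1) = -2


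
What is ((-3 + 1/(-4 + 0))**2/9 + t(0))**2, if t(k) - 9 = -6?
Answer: 361201/20736 ≈ 17.419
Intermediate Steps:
t(k) = 3 (t(k) = 9 - 6 = 3)
((-3 + 1/(-4 + 0))**2/9 + t(0))**2 = ((-3 + 1/(-4 + 0))**2/9 + 3)**2 = ((-3 + 1/(-4))**2*(1/9) + 3)**2 = ((-3 - 1/4)**2*(1/9) + 3)**2 = ((-13/4)**2*(1/9) + 3)**2 = ((169/16)*(1/9) + 3)**2 = (169/144 + 3)**2 = (601/144)**2 = 361201/20736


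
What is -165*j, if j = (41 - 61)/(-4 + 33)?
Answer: 3300/29 ≈ 113.79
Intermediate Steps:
j = -20/29 ≈ -0.68966
-165*j = -165*(-20/29) = 3300/29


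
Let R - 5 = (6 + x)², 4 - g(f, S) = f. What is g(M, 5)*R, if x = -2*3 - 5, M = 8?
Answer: -120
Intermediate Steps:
g(f, S) = 4 - f
x = -11 (x = -6 - 5 = -11)
R = 30 (R = 5 + (6 - 11)² = 5 + (-5)² = 5 + 25 = 30)
g(M, 5)*R = (4 - 1*8)*30 = (4 - 8)*30 = -4*30 = -120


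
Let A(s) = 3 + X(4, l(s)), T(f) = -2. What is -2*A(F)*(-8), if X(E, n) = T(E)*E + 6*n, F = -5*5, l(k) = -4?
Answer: -464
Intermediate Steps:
F = -25
X(E, n) = -2*E + 6*n
A(s) = -29 (A(s) = 3 + (-2*4 + 6*(-4)) = 3 + (-8 - 24) = 3 - 32 = -29)
-2*A(F)*(-8) = -2*(-29)*(-8) = 58*(-8) = -464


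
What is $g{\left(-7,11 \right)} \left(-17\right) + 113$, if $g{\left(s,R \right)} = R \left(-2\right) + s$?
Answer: $606$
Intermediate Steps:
$g{\left(s,R \right)} = s - 2 R$ ($g{\left(s,R \right)} = - 2 R + s = s - 2 R$)
$g{\left(-7,11 \right)} \left(-17\right) + 113 = \left(-7 - 22\right) \left(-17\right) + 113 = \left(-29\right) \left(-17\right) + 113 = 493 + 113 = 606$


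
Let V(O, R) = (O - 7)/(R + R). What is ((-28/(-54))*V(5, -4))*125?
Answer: 875/54 ≈ 16.204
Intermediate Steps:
V(O, R) = (-7 + O)/(2*R) (V(O, R) = (-7 + O)/((2*R)) = (-7 + O)*(1/(2*R)) = (-7 + O)/(2*R))
((-28/(-54))*V(5, -4))*125 = ((-28/(-54))*((½)*(-7 + 5)/(-4)))*125 = ((-28*(-1/54))*((½)*(-¼)*(-2)))*125 = ((14/27)*(¼))*125 = (7/54)*125 = 875/54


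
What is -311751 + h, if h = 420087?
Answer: 108336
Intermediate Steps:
-311751 + h = -311751 + 420087 = 108336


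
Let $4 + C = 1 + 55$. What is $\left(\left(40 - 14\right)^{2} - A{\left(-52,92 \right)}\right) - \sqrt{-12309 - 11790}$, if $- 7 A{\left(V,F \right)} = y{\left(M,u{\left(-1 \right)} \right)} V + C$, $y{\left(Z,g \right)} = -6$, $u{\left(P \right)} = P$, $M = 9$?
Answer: $728 - i \sqrt{24099} \approx 728.0 - 155.24 i$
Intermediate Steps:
$C = 52$ ($C = -4 + \left(1 + 55\right) = -4 + 56 = 52$)
$A{\left(V,F \right)} = - \frac{52}{7} + \frac{6 V}{7}$ ($A{\left(V,F \right)} = - \frac{- 6 V + 52}{7} = - \frac{52 - 6 V}{7} = - \frac{52}{7} + \frac{6 V}{7}$)
$\left(\left(40 - 14\right)^{2} - A{\left(-52,92 \right)}\right) - \sqrt{-12309 - 11790} = \left(\left(40 - 14\right)^{2} - \left(- \frac{52}{7} + \frac{6}{7} \left(-52\right)\right)\right) - \sqrt{-12309 - 11790} = \left(26^{2} - \left(- \frac{52}{7} - \frac{312}{7}\right)\right) - \sqrt{-24099} = \left(676 - -52\right) - i \sqrt{24099} = \left(676 + 52\right) - i \sqrt{24099} = 728 - i \sqrt{24099}$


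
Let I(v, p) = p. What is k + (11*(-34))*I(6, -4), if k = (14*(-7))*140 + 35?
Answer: -12189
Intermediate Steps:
k = -13685 (k = -98*140 + 35 = -13720 + 35 = -13685)
k + (11*(-34))*I(6, -4) = -13685 + (11*(-34))*(-4) = -13685 - 374*(-4) = -13685 + 1496 = -12189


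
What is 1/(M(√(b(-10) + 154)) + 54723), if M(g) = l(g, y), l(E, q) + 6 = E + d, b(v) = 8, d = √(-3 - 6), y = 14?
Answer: 1/(3*(18239 + I + 3*√2)) ≈ 1.8272e-5 - 1.0016e-9*I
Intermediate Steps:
d = 3*I (d = √(-9) = 3*I ≈ 3.0*I)
l(E, q) = -6 + E + 3*I (l(E, q) = -6 + (E + 3*I) = -6 + E + 3*I)
M(g) = -6 + g + 3*I
1/(M(√(b(-10) + 154)) + 54723) = 1/((-6 + √(8 + 154) + 3*I) + 54723) = 1/((-6 + √162 + 3*I) + 54723) = 1/((-6 + 9*√2 + 3*I) + 54723) = 1/((-6 + 3*I + 9*√2) + 54723) = 1/(54717 + 3*I + 9*√2)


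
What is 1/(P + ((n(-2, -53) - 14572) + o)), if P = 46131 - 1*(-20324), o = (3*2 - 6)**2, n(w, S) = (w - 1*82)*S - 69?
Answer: 1/56266 ≈ 1.7773e-5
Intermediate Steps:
n(w, S) = -69 + S*(-82 + w) (n(w, S) = (w - 82)*S - 69 = (-82 + w)*S - 69 = S*(-82 + w) - 69 = -69 + S*(-82 + w))
o = 0 (o = (6 - 6)**2 = 0**2 = 0)
P = 66455 (P = 46131 + 20324 = 66455)
1/(P + ((n(-2, -53) - 14572) + o)) = 1/(66455 + (((-69 - 82*(-53) - 53*(-2)) - 14572) + 0)) = 1/(66455 + (((-69 + 4346 + 106) - 14572) + 0)) = 1/(66455 + ((4383 - 14572) + 0)) = 1/(66455 + (-10189 + 0)) = 1/(66455 - 10189) = 1/56266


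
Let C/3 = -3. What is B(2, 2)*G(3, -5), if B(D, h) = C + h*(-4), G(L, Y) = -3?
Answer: 51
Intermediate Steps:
C = -9 (C = 3*(-3) = -9)
B(D, h) = -9 - 4*h (B(D, h) = -9 + h*(-4) = -9 - 4*h)
B(2, 2)*G(3, -5) = (-9 - 4*2)*(-3) = (-9 - 8)*(-3) = -17*(-3) = 51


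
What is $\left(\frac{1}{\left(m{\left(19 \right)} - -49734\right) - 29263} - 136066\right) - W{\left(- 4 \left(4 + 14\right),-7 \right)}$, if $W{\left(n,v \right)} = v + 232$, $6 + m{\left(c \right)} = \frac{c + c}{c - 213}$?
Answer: $- \frac{270549355929}{1985086} \approx -1.3629 \cdot 10^{5}$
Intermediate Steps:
$m{\left(c \right)} = -6 + \frac{2 c}{-213 + c}$ ($m{\left(c \right)} = -6 + \frac{c + c}{c - 213} = -6 + \frac{2 c}{-213 + c}$)
$W{\left(n,v \right)} = 232 + v$
$\left(\frac{1}{\left(m{\left(19 \right)} - -49734\right) - 29263} - 136066\right) - W{\left(- 4 \left(4 + 14\right),-7 \right)} = \left(\frac{1}{\left(\frac{2 \left(639 - 38\right)}{-213 + 19} - -49734\right) - 29263} - 136066\right) - \left(232 - 7\right) = \left(\frac{1}{\left(\frac{2 \left(639 - 38\right)}{-194} + 49734\right) - 29263} - 136066\right) - 225 = \left(\frac{1}{\left(2 \left(- \frac{1}{194}\right) 601 + 49734\right) - 29263} - 136066\right) - 225 = \left(\frac{1}{\left(- \frac{601}{97} + 49734\right) - 29263} - 136066\right) - 225 = \left(\frac{1}{\frac{4823597}{97} - 29263} - 136066\right) - 225 = \left(\frac{1}{\frac{1985086}{97}} - 136066\right) - 225 = \left(\frac{97}{1985086} - 136066\right) - 225 = - \frac{270102711579}{1985086} - 225 = - \frac{270549355929}{1985086}$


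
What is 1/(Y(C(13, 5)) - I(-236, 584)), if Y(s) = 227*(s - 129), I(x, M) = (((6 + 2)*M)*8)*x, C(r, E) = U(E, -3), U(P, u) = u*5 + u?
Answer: 1/8787367 ≈ 1.1380e-7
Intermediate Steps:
U(P, u) = 6*u (U(P, u) = 5*u + u = 6*u)
C(r, E) = -18 (C(r, E) = 6*(-3) = -18)
I(x, M) = 64*M*x (I(x, M) = ((8*M)*8)*x = (64*M)*x = 64*M*x)
Y(s) = -29283 + 227*s (Y(s) = 227*(-129 + s) = -29283 + 227*s)
1/(Y(C(13, 5)) - I(-236, 584)) = 1/((-29283 + 227*(-18)) - 64*584*(-236)) = 1/((-29283 - 4086) - 1*(-8820736)) = 1/(-33369 + 8820736) = 1/8787367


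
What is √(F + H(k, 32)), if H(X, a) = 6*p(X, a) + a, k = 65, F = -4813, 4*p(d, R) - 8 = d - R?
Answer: I*√18878/2 ≈ 68.699*I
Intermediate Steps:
p(d, R) = 2 - R/4 + d/4 (p(d, R) = 2 + (d - R)/4 = 2 + (-R/4 + d/4) = 2 - R/4 + d/4)
H(X, a) = 12 - a/2 + 3*X/2 (H(X, a) = 6*(2 - a/4 + X/4) + a = (12 - 3*a/2 + 3*X/2) + a = 12 - a/2 + 3*X/2)
√(F + H(k, 32)) = √(-4813 + (12 - ½*32 + (3/2)*65)) = √(-4813 + (12 - 16 + 195/2)) = √(-4813 + 187/2) = √(-9439/2) = I*√18878/2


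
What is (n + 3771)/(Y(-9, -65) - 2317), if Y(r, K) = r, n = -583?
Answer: -1594/1163 ≈ -1.3706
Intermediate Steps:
(n + 3771)/(Y(-9, -65) - 2317) = (-583 + 3771)/(-9 - 2317) = 3188/(-2326) = 3188*(-1/2326) = -1594/1163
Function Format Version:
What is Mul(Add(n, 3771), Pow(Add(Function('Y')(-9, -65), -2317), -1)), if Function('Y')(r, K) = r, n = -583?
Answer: Rational(-1594, 1163) ≈ -1.3706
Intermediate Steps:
Mul(Add(n, 3771), Pow(Add(Function('Y')(-9, -65), -2317), -1)) = Mul(Add(-583, 3771), Pow(Add(-9, -2317), -1)) = Mul(3188, Pow(-2326, -1)) = Mul(3188, Rational(-1, 2326)) = Rational(-1594, 1163)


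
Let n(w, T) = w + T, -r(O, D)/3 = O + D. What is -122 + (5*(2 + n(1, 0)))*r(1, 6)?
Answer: -437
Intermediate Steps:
r(O, D) = -3*D - 3*O (r(O, D) = -3*(O + D) = -3*(D + O) = -3*D - 3*O)
n(w, T) = T + w
-122 + (5*(2 + n(1, 0)))*r(1, 6) = -122 + (5*(2 + (0 + 1)))*(-3*6 - 3*1) = -122 + (5*(2 + 1))*(-18 - 3) = -122 + (5*3)*(-21) = -122 + 15*(-21) = -122 - 315 = -437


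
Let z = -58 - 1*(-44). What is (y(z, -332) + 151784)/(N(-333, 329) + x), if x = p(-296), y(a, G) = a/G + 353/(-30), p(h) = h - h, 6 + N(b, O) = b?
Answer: -188956483/422055 ≈ -447.71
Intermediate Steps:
N(b, O) = -6 + b
p(h) = 0
z = -14 (z = -58 + 44 = -14)
y(a, G) = -353/30 + a/G (y(a, G) = a/G + 353*(-1/30) = a/G - 353/30 = -353/30 + a/G)
x = 0
(y(z, -332) + 151784)/(N(-333, 329) + x) = ((-353/30 - 14/(-332)) + 151784)/((-6 - 333) + 0) = ((-353/30 - 14*(-1/332)) + 151784)/(-339 + 0) = ((-353/30 + 7/166) + 151784)/(-339) = (-14597/1245 + 151784)*(-1/339) = (188956483/1245)*(-1/339) = -188956483/422055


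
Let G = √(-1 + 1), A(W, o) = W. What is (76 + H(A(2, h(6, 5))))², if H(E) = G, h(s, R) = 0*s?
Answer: 5776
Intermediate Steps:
h(s, R) = 0
G = 0 (G = √0 = 0)
H(E) = 0
(76 + H(A(2, h(6, 5))))² = (76 + 0)² = 76² = 5776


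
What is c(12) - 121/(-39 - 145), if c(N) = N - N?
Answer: 121/184 ≈ 0.65761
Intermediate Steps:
c(N) = 0
c(12) - 121/(-39 - 145) = 0 - 121/(-39 - 145) = 0 - 121/(-184) = 0 - 121*(-1/184) = 0 + 121/184 = 121/184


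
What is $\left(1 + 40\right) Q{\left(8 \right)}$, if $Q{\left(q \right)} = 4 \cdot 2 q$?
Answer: $2624$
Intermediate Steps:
$Q{\left(q \right)} = 8 q$
$\left(1 + 40\right) Q{\left(8 \right)} = \left(1 + 40\right) 8 \cdot 8 = 41 \cdot 64 = 2624$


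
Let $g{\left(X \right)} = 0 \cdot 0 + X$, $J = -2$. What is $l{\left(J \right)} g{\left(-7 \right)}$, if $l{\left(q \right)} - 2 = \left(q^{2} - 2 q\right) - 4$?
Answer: $-42$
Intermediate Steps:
$g{\left(X \right)} = X$ ($g{\left(X \right)} = 0 + X = X$)
$l{\left(q \right)} = -2 + q^{2} - 2 q$ ($l{\left(q \right)} = 2 - \left(4 - q^{2} + 2 q\right) = -2 + q^{2} - 2 q$)
$l{\left(J \right)} g{\left(-7 \right)} = \left(-2 + \left(-2\right)^{2} - -4\right) \left(-7\right) = \left(-2 + 4 + 4\right) \left(-7\right) = 6 \left(-7\right) = -42$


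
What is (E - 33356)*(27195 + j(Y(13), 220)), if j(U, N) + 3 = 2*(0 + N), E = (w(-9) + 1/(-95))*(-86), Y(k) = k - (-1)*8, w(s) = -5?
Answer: -86429690688/95 ≈ -9.0979e+8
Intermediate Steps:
Y(k) = 8 + k (Y(k) = k - 1*(-8) = k + 8 = 8 + k)
E = 40936/95 (E = (-5 + 1/(-95))*(-86) = (-5 - 1/95)*(-86) = -476/95*(-86) = 40936/95 ≈ 430.91)
j(U, N) = -3 + 2*N (j(U, N) = -3 + 2*(0 + N) = -3 + 2*N)
(E - 33356)*(27195 + j(Y(13), 220)) = (40936/95 - 33356)*(27195 + (-3 + 2*220)) = -3127884*(27195 + (-3 + 440))/95 = -3127884*(27195 + 437)/95 = -3127884/95*27632 = -86429690688/95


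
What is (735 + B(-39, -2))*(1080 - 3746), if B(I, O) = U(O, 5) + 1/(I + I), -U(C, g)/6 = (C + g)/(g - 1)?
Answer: -75951674/39 ≈ -1.9475e+6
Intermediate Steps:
U(C, g) = -6*(C + g)/(-1 + g) (U(C, g) = -6*(C + g)/(g - 1) = -6*(C + g)/(-1 + g))
B(I, O) = -15/2 + 1/(2*I) - 3*O/2 (B(I, O) = 6*(-O - 1*5)/(-1 + 5) + 1/(I + I) = 6*(-O - 5)/4 + 1/(2*I) = 6*(1/4)*(-5 - O) + 1/(2*I) = (-15/2 - 3*O/2) + 1/(2*I) = -15/2 + 1/(2*I) - 3*O/2)
(735 + B(-39, -2))*(1080 - 3746) = (735 + (1/2)*(1 - 3*(-39)*(5 - 2))/(-39))*(1080 - 3746) = (735 + (1/2)*(-1/39)*(1 - 3*(-39)*3))*(-2666) = (735 + (1/2)*(-1/39)*(1 + 351))*(-2666) = (735 + (1/2)*(-1/39)*352)*(-2666) = (735 - 176/39)*(-2666) = (28489/39)*(-2666) = -75951674/39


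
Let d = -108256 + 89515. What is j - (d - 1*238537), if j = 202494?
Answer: 459772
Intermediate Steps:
d = -18741
j - (d - 1*238537) = 202494 - (-18741 - 1*238537) = 202494 - (-18741 - 238537) = 202494 - 1*(-257278) = 202494 + 257278 = 459772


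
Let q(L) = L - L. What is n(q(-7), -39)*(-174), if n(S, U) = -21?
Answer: 3654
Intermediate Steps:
q(L) = 0
n(q(-7), -39)*(-174) = -21*(-174) = 3654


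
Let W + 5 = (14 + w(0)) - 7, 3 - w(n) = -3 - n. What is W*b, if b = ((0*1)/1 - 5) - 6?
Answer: -88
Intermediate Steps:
w(n) = 6 + n (w(n) = 3 - (-3 - n) = 3 + (3 + n) = 6 + n)
b = -11 (b = (0*1 - 5) - 6 = (0 - 5) - 6 = -5 - 6 = -11)
W = 8 (W = -5 + ((14 + (6 + 0)) - 7) = -5 + ((14 + 6) - 7) = -5 + (20 - 7) = -5 + 13 = 8)
W*b = 8*(-11) = -88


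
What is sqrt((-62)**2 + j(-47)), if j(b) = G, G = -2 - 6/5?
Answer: 2*sqrt(24005)/5 ≈ 61.974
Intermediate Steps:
G = -16/5 (G = -2 - 6/5 = -16/5 ≈ -3.2000)
j(b) = -16/5
sqrt((-62)**2 + j(-47)) = sqrt((-62)**2 - 16/5) = sqrt(3844 - 16/5) = sqrt(19204/5) = 2*sqrt(24005)/5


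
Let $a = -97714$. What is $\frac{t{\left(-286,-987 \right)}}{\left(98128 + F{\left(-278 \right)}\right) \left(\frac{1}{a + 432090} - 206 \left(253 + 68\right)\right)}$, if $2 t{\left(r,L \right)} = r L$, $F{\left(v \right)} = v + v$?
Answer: $- \frac{7607054}{347744899625} \approx -2.1875 \cdot 10^{-5}$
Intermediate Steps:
$F{\left(v \right)} = 2 v$
$t{\left(r,L \right)} = \frac{L r}{2}$ ($t{\left(r,L \right)} = \frac{r L}{2} = \frac{L r}{2}$)
$\frac{t{\left(-286,-987 \right)}}{\left(98128 + F{\left(-278 \right)}\right) \left(\frac{1}{a + 432090} - 206 \left(253 + 68\right)\right)} = \frac{\frac{1}{2} \left(-987\right) \left(-286\right)}{\left(98128 + 2 \left(-278\right)\right) \left(\frac{1}{-97714 + 432090} - 206 \left(253 + 68\right)\right)} = \frac{141141}{\left(98128 - 556\right) \left(\frac{1}{334376} - 66126\right)} = \frac{141141}{97572 \left(\frac{1}{334376} - 66126\right)} = \frac{141141}{97572 \left(- \frac{22110947375}{334376}\right)} = \frac{141141}{- \frac{539352339318375}{83594}} = 141141 \left(- \frac{83594}{539352339318375}\right) = - \frac{7607054}{347744899625}$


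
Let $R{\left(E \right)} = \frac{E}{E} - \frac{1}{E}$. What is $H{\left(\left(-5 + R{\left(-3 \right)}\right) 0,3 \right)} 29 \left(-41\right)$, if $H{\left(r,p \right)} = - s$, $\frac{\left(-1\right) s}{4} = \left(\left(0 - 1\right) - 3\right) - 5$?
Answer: $42804$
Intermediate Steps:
$R{\left(E \right)} = 1 - \frac{1}{E}$
$s = 36$ ($s = - 4 \left(\left(\left(0 - 1\right) - 3\right) - 5\right) = - 4 \left(\left(-1 - 3\right) - 5\right) = - 4 \left(-4 - 5\right) = \left(-4\right) \left(-9\right) = 36$)
$H{\left(r,p \right)} = -36$ ($H{\left(r,p \right)} = \left(-1\right) 36 = -36$)
$H{\left(\left(-5 + R{\left(-3 \right)}\right) 0,3 \right)} 29 \left(-41\right) = \left(-36\right) 29 \left(-41\right) = \left(-1044\right) \left(-41\right) = 42804$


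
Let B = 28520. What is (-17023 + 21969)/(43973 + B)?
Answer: 4946/72493 ≈ 0.068227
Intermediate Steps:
(-17023 + 21969)/(43973 + B) = (-17023 + 21969)/(43973 + 28520) = 4946/72493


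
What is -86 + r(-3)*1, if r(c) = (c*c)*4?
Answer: -50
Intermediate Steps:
r(c) = 4*c² (r(c) = c²*4 = 4*c²)
-86 + r(-3)*1 = -86 + (4*(-3)²)*1 = -86 + (4*9)*1 = -86 + 36*1 = -86 + 36 = -50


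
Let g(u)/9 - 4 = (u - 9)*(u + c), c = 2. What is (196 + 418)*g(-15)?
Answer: 1746216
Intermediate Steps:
g(u) = 36 + 9*(-9 + u)*(2 + u) (g(u) = 36 + 9*((u - 9)*(u + 2)) = 36 + 9*((-9 + u)*(2 + u)) = 36 + 9*(-9 + u)*(2 + u))
(196 + 418)*g(-15) = (196 + 418)*(-126 - 63*(-15) + 9*(-15)**2) = 614*(-126 + 945 + 9*225) = 614*(-126 + 945 + 2025) = 614*2844 = 1746216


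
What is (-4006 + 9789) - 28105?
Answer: -22322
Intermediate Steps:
(-4006 + 9789) - 28105 = 5783 - 28105 = -22322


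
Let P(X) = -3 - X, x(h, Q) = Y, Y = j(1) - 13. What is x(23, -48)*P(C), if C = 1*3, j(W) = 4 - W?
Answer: 60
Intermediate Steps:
C = 3
Y = -10 (Y = (4 - 1*1) - 13 = (4 - 1) - 13 = 3 - 13 = -10)
x(h, Q) = -10
x(23, -48)*P(C) = -10*(-3 - 1*3) = -10*(-3 - 3) = -10*(-6) = 60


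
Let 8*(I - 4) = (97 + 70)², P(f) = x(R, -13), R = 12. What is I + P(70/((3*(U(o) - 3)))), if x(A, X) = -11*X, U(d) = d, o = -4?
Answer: 29065/8 ≈ 3633.1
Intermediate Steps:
P(f) = 143 (P(f) = -11*(-13) = 143)
I = 27921/8 (I = 4 + (97 + 70)²/8 = 4 + (⅛)*167² = 4 + (⅛)*27889 = 4 + 27889/8 = 27921/8 ≈ 3490.1)
I + P(70/((3*(U(o) - 3)))) = 27921/8 + 143 = 29065/8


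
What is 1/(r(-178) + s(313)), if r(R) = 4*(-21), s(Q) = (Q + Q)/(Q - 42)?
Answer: -271/22138 ≈ -0.012241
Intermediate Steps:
s(Q) = 2*Q/(-42 + Q) (s(Q) = (2*Q)/(-42 + Q) = 2*Q/(-42 + Q))
r(R) = -84
1/(r(-178) + s(313)) = 1/(-84 + 2*313/(-42 + 313)) = 1/(-84 + 2*313/271) = 1/(-84 + 2*313*(1/271)) = 1/(-84 + 626/271) = 1/(-22138/271) = -271/22138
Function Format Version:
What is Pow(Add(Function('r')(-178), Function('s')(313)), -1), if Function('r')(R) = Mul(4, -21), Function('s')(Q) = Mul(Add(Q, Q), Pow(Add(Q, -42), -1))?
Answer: Rational(-271, 22138) ≈ -0.012241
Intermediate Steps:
Function('s')(Q) = Mul(2, Q, Pow(Add(-42, Q), -1)) (Function('s')(Q) = Mul(Mul(2, Q), Pow(Add(-42, Q), -1)) = Mul(2, Q, Pow(Add(-42, Q), -1)))
Function('r')(R) = -84
Pow(Add(Function('r')(-178), Function('s')(313)), -1) = Pow(Add(-84, Mul(2, 313, Pow(Add(-42, 313), -1))), -1) = Pow(Add(-84, Mul(2, 313, Pow(271, -1))), -1) = Pow(Add(-84, Mul(2, 313, Rational(1, 271))), -1) = Pow(Add(-84, Rational(626, 271)), -1) = Pow(Rational(-22138, 271), -1) = Rational(-271, 22138)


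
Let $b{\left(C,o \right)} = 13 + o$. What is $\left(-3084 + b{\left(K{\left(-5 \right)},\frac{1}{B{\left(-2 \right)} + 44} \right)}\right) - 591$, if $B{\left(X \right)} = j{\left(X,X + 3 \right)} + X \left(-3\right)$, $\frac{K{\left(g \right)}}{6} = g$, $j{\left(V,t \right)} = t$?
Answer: $- \frac{186761}{51} \approx -3662.0$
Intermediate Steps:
$K{\left(g \right)} = 6 g$
$B{\left(X \right)} = 3 - 2 X$ ($B{\left(X \right)} = \left(X + 3\right) + X \left(-3\right) = \left(3 + X\right) - 3 X = 3 - 2 X$)
$\left(-3084 + b{\left(K{\left(-5 \right)},\frac{1}{B{\left(-2 \right)} + 44} \right)}\right) - 591 = \left(-3084 + \left(13 + \frac{1}{\left(3 - -4\right) + 44}\right)\right) - 591 = \left(-3084 + \left(13 + \frac{1}{\left(3 + 4\right) + 44}\right)\right) - 591 = \left(-3084 + \left(13 + \frac{1}{7 + 44}\right)\right) - 591 = \left(-3084 + \left(13 + \frac{1}{51}\right)\right) - 591 = \left(-3084 + \frac{664}{51}\right) - 591 = - \frac{156620}{51} - 591 = - \frac{186761}{51}$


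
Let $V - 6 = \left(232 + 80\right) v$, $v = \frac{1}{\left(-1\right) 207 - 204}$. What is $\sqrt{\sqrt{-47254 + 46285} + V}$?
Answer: $\frac{\sqrt{98366 + 18769 i \sqrt{969}}}{137} \approx 4.29 + 3.6281 i$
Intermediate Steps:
$v = - \frac{1}{411}$ ($v = \frac{1}{-207 - 204} = \frac{1}{-411} = - \frac{1}{411} \approx -0.0024331$)
$V = \frac{718}{137}$ ($V = 6 + \left(232 + 80\right) \left(- \frac{1}{411}\right) = 6 + 312 \left(- \frac{1}{411}\right) = 6 - \frac{104}{137} = \frac{718}{137} \approx 5.2409$)
$\sqrt{\sqrt{-47254 + 46285} + V} = \sqrt{\sqrt{-47254 + 46285} + \frac{718}{137}} = \sqrt{\sqrt{-969} + \frac{718}{137}} = \sqrt{i \sqrt{969} + \frac{718}{137}} = \sqrt{\frac{718}{137} + i \sqrt{969}}$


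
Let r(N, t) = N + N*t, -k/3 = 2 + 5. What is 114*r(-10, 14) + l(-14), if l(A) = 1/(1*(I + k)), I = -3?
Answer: -410401/24 ≈ -17100.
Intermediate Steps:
k = -21 (k = -3*(2 + 5) = -3*7 = -21)
l(A) = -1/24 (l(A) = 1/(1*(-3 - 21)) = 1/(1*(-24)) = 1/(-24) = -1/24)
114*r(-10, 14) + l(-14) = 114*(-10*(1 + 14)) - 1/24 = 114*(-10*15) - 1/24 = 114*(-150) - 1/24 = -17100 - 1/24 = -410401/24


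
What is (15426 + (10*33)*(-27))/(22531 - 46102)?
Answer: -724/2619 ≈ -0.27644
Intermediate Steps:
(15426 + (10*33)*(-27))/(22531 - 46102) = (15426 + 330*(-27))/(-23571) = (15426 - 8910)*(-1/23571) = 6516*(-1/23571) = -724/2619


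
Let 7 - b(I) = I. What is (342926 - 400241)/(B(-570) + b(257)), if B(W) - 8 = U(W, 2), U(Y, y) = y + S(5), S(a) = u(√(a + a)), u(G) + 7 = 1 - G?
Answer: 7049745/30253 - 57315*√10/60506 ≈ 230.03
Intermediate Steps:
u(G) = -6 - G (u(G) = -7 + (1 - G) = -6 - G)
b(I) = 7 - I
S(a) = -6 - √2*√a (S(a) = -6 - √(a + a) = -6 - √(2*a) = -6 - √2*√a)
U(Y, y) = -6 + y - √10 (U(Y, y) = y + (-6 - √2*√5) = y + (-6 - √10) = -6 + y - √10)
B(W) = 4 - √10 (B(W) = 8 + (-6 + 2 - √10) = 8 + (-4 - √10) = 4 - √10)
(342926 - 400241)/(B(-570) + b(257)) = (342926 - 400241)/((4 - √10) + (7 - 1*257)) = -57315/((4 - √10) + (7 - 257)) = -57315/((4 - √10) - 250) = -57315/(-246 - √10)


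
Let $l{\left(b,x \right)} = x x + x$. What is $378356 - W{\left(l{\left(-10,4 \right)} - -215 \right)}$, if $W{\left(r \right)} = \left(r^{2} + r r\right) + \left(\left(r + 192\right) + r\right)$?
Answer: $267244$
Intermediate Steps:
$l{\left(b,x \right)} = x + x^{2}$ ($l{\left(b,x \right)} = x^{2} + x = x + x^{2}$)
$W{\left(r \right)} = 192 + 2 r + 2 r^{2}$ ($W{\left(r \right)} = \left(r^{2} + r^{2}\right) + \left(\left(192 + r\right) + r\right) = 2 r^{2} + \left(192 + 2 r\right) = 192 + 2 r + 2 r^{2}$)
$378356 - W{\left(l{\left(-10,4 \right)} - -215 \right)} = 378356 - \left(192 + 2 \left(4 \left(1 + 4\right) - -215\right) + 2 \left(4 \left(1 + 4\right) - -215\right)^{2}\right) = 378356 - \left(192 + 2 \left(4 \cdot 5 + 215\right) + 2 \left(4 \cdot 5 + 215\right)^{2}\right) = 378356 - \left(192 + 2 \left(20 + 215\right) + 2 \left(20 + 215\right)^{2}\right) = 378356 - \left(192 + 2 \cdot 235 + 2 \cdot 235^{2}\right) = 378356 - \left(192 + 470 + 2 \cdot 55225\right) = 378356 - \left(192 + 470 + 110450\right) = 378356 - 111112 = 267244$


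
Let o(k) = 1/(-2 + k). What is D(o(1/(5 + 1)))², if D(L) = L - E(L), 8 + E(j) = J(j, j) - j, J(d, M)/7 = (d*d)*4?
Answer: 29584/14641 ≈ 2.0206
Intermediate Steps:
J(d, M) = 28*d² (J(d, M) = 7*((d*d)*4) = 7*(d²*4) = 7*(4*d²) = 28*d²)
E(j) = -8 - j + 28*j² (E(j) = -8 + (28*j² - j) = -8 + (-j + 28*j²) = -8 - j + 28*j²)
D(L) = 8 - 28*L² + 2*L (D(L) = L - (-8 - L + 28*L²) = L + (8 + L - 28*L²) = 8 - 28*L² + 2*L)
D(o(1/(5 + 1)))² = (8 - 28/(-2 + 1/(5 + 1))² + 2/(-2 + 1/(5 + 1)))² = (8 - 28/(-2 + 1/6)² + 2/(-2 + 1/6))² = (8 - 28/(-2 + ⅙)² + 2/(-2 + ⅙))² = (8 - 28*(1/(-11/6))² + 2/(-11/6))² = (8 - 28*(-6/11)² + 2*(-6/11))² = (8 - 28*36/121 - 12/11)² = (8 - 1008/121 - 12/11)² = (-172/121)² = 29584/14641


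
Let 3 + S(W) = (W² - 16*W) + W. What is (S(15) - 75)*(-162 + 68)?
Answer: 7332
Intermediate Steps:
S(W) = -3 + W² - 15*W (S(W) = -3 + ((W² - 16*W) + W) = -3 + (W² - 15*W) = -3 + W² - 15*W)
(S(15) - 75)*(-162 + 68) = ((-3 + 15² - 15*15) - 75)*(-162 + 68) = ((-3 + 225 - 225) - 75)*(-94) = (-3 - 75)*(-94) = -78*(-94) = 7332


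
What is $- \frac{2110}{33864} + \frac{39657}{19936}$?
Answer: $\frac{162609961}{84389088} \approx 1.9269$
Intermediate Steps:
$- \frac{2110}{33864} + \frac{39657}{19936} = \left(-2110\right) \frac{1}{33864} + 39657 \cdot \frac{1}{19936} = - \frac{1055}{16932} + \frac{39657}{19936} = \frac{162609961}{84389088}$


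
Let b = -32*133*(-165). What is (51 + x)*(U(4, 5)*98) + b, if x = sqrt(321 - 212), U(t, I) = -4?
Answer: 682248 - 392*sqrt(109) ≈ 6.7816e+5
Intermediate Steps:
x = sqrt(109) ≈ 10.440
b = 702240 (b = -4256*(-165) = 702240)
(51 + x)*(U(4, 5)*98) + b = (51 + sqrt(109))*(-4*98) + 702240 = (51 + sqrt(109))*(-392) + 702240 = (-19992 - 392*sqrt(109)) + 702240 = 682248 - 392*sqrt(109)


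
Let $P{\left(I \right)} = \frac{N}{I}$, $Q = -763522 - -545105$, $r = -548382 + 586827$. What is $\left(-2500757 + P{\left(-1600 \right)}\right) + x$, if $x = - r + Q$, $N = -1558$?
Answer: $- \frac{2206094421}{800} \approx -2.7576 \cdot 10^{6}$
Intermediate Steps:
$r = 38445$
$Q = -218417$ ($Q = -763522 + 545105 = -218417$)
$x = -256862$ ($x = \left(-1\right) 38445 - 218417 = -38445 - 218417 = -256862$)
$P{\left(I \right)} = - \frac{1558}{I}$
$\left(-2500757 + P{\left(-1600 \right)}\right) + x = \left(-2500757 - \frac{1558}{-1600}\right) - 256862 = \left(-2500757 - - \frac{779}{800}\right) - 256862 = \left(-2500757 + \frac{779}{800}\right) - 256862 = - \frac{2000604821}{800} - 256862 = - \frac{2206094421}{800}$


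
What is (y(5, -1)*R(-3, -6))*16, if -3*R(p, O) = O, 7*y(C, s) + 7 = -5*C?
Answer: -1024/7 ≈ -146.29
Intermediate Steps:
y(C, s) = -1 - 5*C/7 (y(C, s) = -1 + (-5*C)/7 = -1 - 5*C/7)
R(p, O) = -O/3
(y(5, -1)*R(-3, -6))*16 = ((-1 - 5/7*5)*(-1/3*(-6)))*16 = ((-1 - 25/7)*2)*16 = -32/7*2*16 = -64/7*16 = -1024/7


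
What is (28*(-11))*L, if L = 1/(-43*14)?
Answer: 22/43 ≈ 0.51163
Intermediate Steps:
L = -1/602 (L = -1/43*1/14 = -1/602 ≈ -0.0016611)
(28*(-11))*L = (28*(-11))*(-1/602) = -308*(-1/602) = 22/43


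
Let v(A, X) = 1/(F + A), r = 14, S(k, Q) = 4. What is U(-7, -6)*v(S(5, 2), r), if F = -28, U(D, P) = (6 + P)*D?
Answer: 0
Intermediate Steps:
U(D, P) = D*(6 + P)
v(A, X) = 1/(-28 + A)
U(-7, -6)*v(S(5, 2), r) = (-7*(6 - 6))/(-28 + 4) = -7*0/(-24) = 0*(-1/24) = 0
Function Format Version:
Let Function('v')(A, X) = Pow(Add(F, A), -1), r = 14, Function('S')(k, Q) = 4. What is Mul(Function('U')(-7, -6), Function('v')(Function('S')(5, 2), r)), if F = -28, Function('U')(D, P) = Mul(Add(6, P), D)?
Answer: 0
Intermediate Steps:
Function('U')(D, P) = Mul(D, Add(6, P))
Function('v')(A, X) = Pow(Add(-28, A), -1)
Mul(Function('U')(-7, -6), Function('v')(Function('S')(5, 2), r)) = Mul(Mul(-7, Add(6, -6)), Pow(Add(-28, 4), -1)) = Mul(Mul(-7, 0), Pow(-24, -1)) = Mul(0, Rational(-1, 24)) = 0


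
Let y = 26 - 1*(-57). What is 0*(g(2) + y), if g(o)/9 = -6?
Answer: 0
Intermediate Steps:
y = 83 (y = 26 + 57 = 83)
g(o) = -54 (g(o) = 9*(-6) = -54)
0*(g(2) + y) = 0*(-54 + 83) = 0*29 = 0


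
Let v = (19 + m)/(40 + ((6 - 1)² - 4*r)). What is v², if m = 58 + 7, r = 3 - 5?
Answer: 7056/5329 ≈ 1.3241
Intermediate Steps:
r = -2
m = 65
v = 84/73 (v = (19 + 65)/(40 + ((6 - 1)² - 4*(-2))) = 84/(40 + (5² + 8)) = 84/(40 + (25 + 8)) = 84/(40 + 33) = 84/73 ≈ 1.1507)
v² = (84/73)² = 7056/5329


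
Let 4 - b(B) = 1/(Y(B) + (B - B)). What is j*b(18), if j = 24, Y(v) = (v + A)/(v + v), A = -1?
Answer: 768/17 ≈ 45.176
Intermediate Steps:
Y(v) = (-1 + v)/(2*v) (Y(v) = (v - 1)/(v + v) = (-1 + v)/((2*v)) = (-1 + v)*(1/(2*v)) = (-1 + v)/(2*v))
b(B) = 4 - 2*B/(-1 + B) (b(B) = 4 - 1/((-1 + B)/(2*B) + (B - B)) = 4 - 1/((-1 + B)/(2*B) + 0) = 4 - 1/((-1 + B)/(2*B)) = 4 - 2*B/(-1 + B))
j*b(18) = 24*(2*(-2 + 18)/(-1 + 18)) = 24*(2*16/17) = 24*(2*(1/17)*16) = 24*(32/17) = 768/17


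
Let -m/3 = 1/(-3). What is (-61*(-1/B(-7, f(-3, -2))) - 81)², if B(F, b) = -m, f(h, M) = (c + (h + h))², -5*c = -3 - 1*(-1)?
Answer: 20164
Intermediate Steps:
c = ⅖ (c = -(-3 - 1*(-1))/5 = -(-3 + 1)/5 = -⅕*(-2) = ⅖ ≈ 0.40000)
m = 1 (m = -3/(-3) = -3*(-1)/3 = -3*(-⅓) = 1)
f(h, M) = (⅖ + 2*h)² (f(h, M) = (⅖ + (h + h))² = (⅖ + 2*h)²)
B(F, b) = -1 (B(F, b) = -1*1 = -1)
(-61*(-1/B(-7, f(-3, -2))) - 81)² = (-61/((-1*(-1))) - 81)² = (-61/1 - 81)² = (-61*1 - 81)² = (-61 - 81)² = (-142)² = 20164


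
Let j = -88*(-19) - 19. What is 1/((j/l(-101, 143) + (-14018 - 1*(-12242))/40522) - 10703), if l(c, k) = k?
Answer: -2897323/30976683620 ≈ -9.3532e-5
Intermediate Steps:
j = 1653 (j = 1672 - 19 = 1653)
1/((j/l(-101, 143) + (-14018 - 1*(-12242))/40522) - 10703) = 1/((1653/143 + (-14018 - 1*(-12242))/40522) - 10703) = 1/((1653*(1/143) + (-14018 + 12242)*(1/40522)) - 10703) = 1/((1653/143 - 1776*1/40522) - 10703) = 1/((1653/143 - 888/20261) - 10703) = 1/(33364449/2897323 - 10703) = 1/(-30976683620/2897323) = -2897323/30976683620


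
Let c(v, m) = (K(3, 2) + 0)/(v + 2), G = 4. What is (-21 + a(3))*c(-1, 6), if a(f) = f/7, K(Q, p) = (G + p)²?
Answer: -5184/7 ≈ -740.57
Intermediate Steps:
K(Q, p) = (4 + p)²
a(f) = f/7 (a(f) = f*(⅐) = f/7)
c(v, m) = 36/(2 + v) (c(v, m) = ((4 + 2)² + 0)/(v + 2) = (6² + 0)/(2 + v) = (36 + 0)/(2 + v) = 36/(2 + v))
(-21 + a(3))*c(-1, 6) = (-21 + (⅐)*3)*(36/(2 - 1)) = (-21 + 3/7)*(36/1) = -5184/7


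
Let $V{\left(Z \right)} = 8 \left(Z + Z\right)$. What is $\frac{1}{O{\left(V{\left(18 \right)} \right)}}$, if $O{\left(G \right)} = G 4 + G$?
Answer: $\frac{1}{1440} \approx 0.00069444$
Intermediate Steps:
$V{\left(Z \right)} = 16 Z$ ($V{\left(Z \right)} = 8 \cdot 2 Z = 16 Z$)
$O{\left(G \right)} = 5 G$ ($O{\left(G \right)} = 4 G + G = 5 G$)
$\frac{1}{O{\left(V{\left(18 \right)} \right)}} = \frac{1}{5 \cdot 16 \cdot 18} = \frac{1}{5 \cdot 288} = \frac{1}{1440}$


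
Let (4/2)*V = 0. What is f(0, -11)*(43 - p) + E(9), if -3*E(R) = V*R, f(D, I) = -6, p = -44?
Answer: -522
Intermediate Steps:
V = 0 (V = (½)*0 = 0)
E(R) = 0 (E(R) = -0*R = -⅓*0 = 0)
f(0, -11)*(43 - p) + E(9) = -6*(43 - 1*(-44)) + 0 = -6*(43 + 44) + 0 = -6*87 + 0 = -522 + 0 = -522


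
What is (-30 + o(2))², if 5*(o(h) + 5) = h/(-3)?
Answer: 277729/225 ≈ 1234.4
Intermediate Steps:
o(h) = -5 - h/15 (o(h) = -5 + (h/(-3))/5 = -5 + (h*(-⅓))/5 = -5 + (-h/3)/5 = -5 - h/15)
(-30 + o(2))² = (-30 + (-5 - 1/15*2))² = (-30 + (-5 - 2/15))² = (-30 - 77/15)² = (-527/15)² = 277729/225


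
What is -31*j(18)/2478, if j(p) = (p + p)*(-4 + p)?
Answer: -372/59 ≈ -6.3051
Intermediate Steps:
j(p) = 2*p*(-4 + p) (j(p) = (2*p)*(-4 + p) = 2*p*(-4 + p))
-31*j(18)/2478 = -62*18*(-4 + 18)/2478 = -62*18*14*(1/2478) = -31*504*(1/2478) = -15624*1/2478 = -372/59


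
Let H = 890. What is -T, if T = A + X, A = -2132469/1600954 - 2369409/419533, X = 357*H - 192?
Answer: -213270673307412153/671653034482 ≈ -3.1753e+5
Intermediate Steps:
X = 317538 (X = 357*890 - 192 = 317730 - 192 = 317538)
A = -4687955933163/671653034482 (A = -2132469*1/1600954 - 2369409*1/419533 = -2132469/1600954 - 2369409/419533 = -4687955933163/671653034482 ≈ -6.9797)
T = 213270673307412153/671653034482 (T = -4687955933163/671653034482 + 317538 = 213270673307412153/671653034482 ≈ 3.1753e+5)
-T = -1*213270673307412153/671653034482 = -213270673307412153/671653034482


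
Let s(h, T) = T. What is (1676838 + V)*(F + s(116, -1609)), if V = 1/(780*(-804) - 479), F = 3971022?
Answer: 596762600591152699/89657 ≈ 6.6561e+12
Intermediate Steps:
V = -1/627599 (V = 1/(-627120 - 479) = 1/(-627599) = -1/627599 ≈ -1.5934e-6)
(1676838 + V)*(F + s(116, -1609)) = (1676838 - 1/627599)*(3971022 - 1609) = (1052381851961/627599)*3969413 = 596762600591152699/89657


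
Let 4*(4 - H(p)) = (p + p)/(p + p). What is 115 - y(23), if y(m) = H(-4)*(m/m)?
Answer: 445/4 ≈ 111.25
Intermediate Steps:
H(p) = 15/4 (H(p) = 4 - (p + p)/(4*(p + p)) = 4 - 2*p/(4*(2*p)) = 4 - 2*p*1/(2*p)/4 = 4 - 1/4*1 = 4 - 1/4 = 15/4)
y(m) = 15/4 (y(m) = 15*(m/m)/4 = (15/4)*1 = 15/4)
115 - y(23) = 115 - 1*15/4 = 115 - 15/4 = 445/4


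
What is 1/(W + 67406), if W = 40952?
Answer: 1/108358 ≈ 9.2287e-6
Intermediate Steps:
1/(W + 67406) = 1/(40952 + 67406) = 1/108358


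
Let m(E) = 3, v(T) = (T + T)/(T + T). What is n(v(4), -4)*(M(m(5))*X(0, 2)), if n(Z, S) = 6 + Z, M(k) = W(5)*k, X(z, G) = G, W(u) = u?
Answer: 210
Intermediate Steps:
v(T) = 1 (v(T) = (2*T)/((2*T)) = (2*T)*(1/(2*T)) = 1)
M(k) = 5*k
n(v(4), -4)*(M(m(5))*X(0, 2)) = (6 + 1)*((5*3)*2) = 7*(15*2) = 7*30 = 210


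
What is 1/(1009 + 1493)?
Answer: 1/2502 ≈ 0.00039968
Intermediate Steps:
1/(1009 + 1493) = 1/2502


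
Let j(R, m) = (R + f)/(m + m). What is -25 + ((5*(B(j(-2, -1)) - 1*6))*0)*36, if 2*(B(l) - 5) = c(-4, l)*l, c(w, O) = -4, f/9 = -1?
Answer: -25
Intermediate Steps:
f = -9 (f = 9*(-1) = -9)
j(R, m) = (-9 + R)/(2*m) (j(R, m) = (R - 9)/(m + m) = (-9 + R)/((2*m)) = (-9 + R)*(1/(2*m)) = (-9 + R)/(2*m))
B(l) = 5 - 2*l (B(l) = 5 + (-4*l)/2 = 5 - 2*l)
-25 + ((5*(B(j(-2, -1)) - 1*6))*0)*36 = -25 + ((5*((5 - (-9 - 2)/(-1)) - 1*6))*0)*36 = -25 + ((5*((5 - (-1)*(-11)) - 6))*0)*36 = -25 + ((5*((5 - 2*11/2) - 6))*0)*36 = -25 + ((5*((5 - 11) - 6))*0)*36 = -25 + ((5*(-6 - 6))*0)*36 = -25 + ((5*(-12))*0)*36 = -25 - 60*0*36 = -25 + 0*36 = -25 + 0 = -25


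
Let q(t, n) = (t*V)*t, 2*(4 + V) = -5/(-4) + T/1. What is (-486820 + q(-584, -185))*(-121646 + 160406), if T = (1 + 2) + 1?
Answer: -37045722720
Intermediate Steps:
T = 4 (T = 3 + 1 = 4)
V = -11/8 (V = -4 + (-5/(-4) + 4/1)/2 = -4 + (-5*(-¼) + 4*1)/2 = -4 + (5/4 + 4)/2 = -4 + (½)*(21/4) = -4 + 21/8 = -11/8 ≈ -1.3750)
q(t, n) = -11*t²/8 (q(t, n) = (t*(-11/8))*t = (-11*t/8)*t = -11*t²/8)
(-486820 + q(-584, -185))*(-121646 + 160406) = (-486820 - 11/8*(-584)²)*(-121646 + 160406) = (-486820 - 11/8*341056)*38760 = (-486820 - 468952)*38760 = -955772*38760 = -37045722720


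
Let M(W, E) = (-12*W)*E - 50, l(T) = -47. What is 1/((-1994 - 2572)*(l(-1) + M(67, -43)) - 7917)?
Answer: -1/157420767 ≈ -6.3524e-9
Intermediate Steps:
M(W, E) = -50 - 12*E*W (M(W, E) = -12*E*W - 50 = -50 - 12*E*W)
1/((-1994 - 2572)*(l(-1) + M(67, -43)) - 7917) = 1/((-1994 - 2572)*(-47 + (-50 - 12*(-43)*67)) - 7917) = 1/(-4566*(-47 + (-50 + 34572)) - 7917) = 1/(-4566*(-47 + 34522) - 7917) = 1/(-4566*34475 - 7917) = 1/(-157412850 - 7917) = 1/(-157420767) = -1/157420767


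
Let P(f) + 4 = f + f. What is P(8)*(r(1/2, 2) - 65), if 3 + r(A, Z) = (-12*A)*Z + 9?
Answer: -852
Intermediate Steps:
r(A, Z) = 6 - 12*A*Z (r(A, Z) = -3 + ((-12*A)*Z + 9) = -3 + (-12*A*Z + 9) = -3 + (9 - 12*A*Z) = 6 - 12*A*Z)
P(f) = -4 + 2*f (P(f) = -4 + (f + f) = -4 + 2*f)
P(8)*(r(1/2, 2) - 65) = (-4 + 2*8)*((6 - 12*2/2) - 65) = (-4 + 16)*((6 - 12*1/2*2) - 65) = 12*((6 - 12) - 65) = 12*(-6 - 65) = 12*(-71) = -852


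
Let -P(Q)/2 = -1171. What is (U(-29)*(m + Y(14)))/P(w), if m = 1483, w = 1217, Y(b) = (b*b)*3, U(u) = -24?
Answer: -24852/1171 ≈ -21.223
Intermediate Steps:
Y(b) = 3*b² (Y(b) = b²*3 = 3*b²)
P(Q) = 2342 (P(Q) = -2*(-1171) = 2342)
(U(-29)*(m + Y(14)))/P(w) = -24*(1483 + 3*14²)/2342 = -24*(1483 + 3*196)*(1/2342) = -24*(1483 + 588)*(1/2342) = -24*2071*(1/2342) = -49704*1/2342 = -24852/1171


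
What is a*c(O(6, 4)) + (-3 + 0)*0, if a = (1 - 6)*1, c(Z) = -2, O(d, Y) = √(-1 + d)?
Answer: 10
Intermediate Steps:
a = -5 (a = -5*1 = -5)
a*c(O(6, 4)) + (-3 + 0)*0 = -5*(-2) + (-3 + 0)*0 = 10 - 3*0 = 10 + 0 = 10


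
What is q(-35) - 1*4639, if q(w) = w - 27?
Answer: -4701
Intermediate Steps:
q(w) = -27 + w
q(-35) - 1*4639 = (-27 - 35) - 1*4639 = -62 - 4639 = -4701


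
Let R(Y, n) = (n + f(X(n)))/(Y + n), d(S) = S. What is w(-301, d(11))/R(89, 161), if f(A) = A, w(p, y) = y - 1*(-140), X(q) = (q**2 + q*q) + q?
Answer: 18875/26082 ≈ 0.72368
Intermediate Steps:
X(q) = q + 2*q**2 (X(q) = (q**2 + q**2) + q = 2*q**2 + q = q + 2*q**2)
w(p, y) = 140 + y (w(p, y) = y + 140 = 140 + y)
R(Y, n) = (n + n*(1 + 2*n))/(Y + n)
w(-301, d(11))/R(89, 161) = (140 + 11)/((2*161*(1 + 161)/(89 + 161))) = 151/((2*161*162/250)) = 151/((2*161*(1/250)*162)) = 151/(26082/125) = 151*(125/26082) = 18875/26082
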